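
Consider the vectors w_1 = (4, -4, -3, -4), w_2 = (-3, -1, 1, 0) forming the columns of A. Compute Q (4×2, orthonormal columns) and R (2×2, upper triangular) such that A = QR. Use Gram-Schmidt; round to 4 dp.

Q = [[0.5298, -0.7478], [-0.5298, -0.5947], [-0.3974, 0.1413], [-0.5298, -0.2591]], R = [[7.5498, -1.4570], [0.0000, 2.9795]]

w_1 = (4, -4, -3, -4); ‖w_1‖ = 7.5498, so e_1 = (0.5298, -0.5298, -0.3974, -0.5298).
e_1·w_2 = 0.5298·(-3) + (-0.5298)·(-1) + (-0.3974)·1 + (-0.5298)·0 = -1.4570.
u_2 = w_2 + 1.4570·e_1 = (-2.2281, -1.7719, 0.4211, -0.7719).
‖u_2‖ = 2.9795, so e_2 = (-0.7478, -0.5947, 0.1413, -0.2591).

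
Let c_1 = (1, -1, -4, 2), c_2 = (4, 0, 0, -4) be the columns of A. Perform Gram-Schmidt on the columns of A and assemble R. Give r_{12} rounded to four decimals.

r_{12} = -0.8528

e_1 = c_1/‖c_1‖ = (1, -1, -4, 2)/4.6904 = (0.2132, -0.2132, -0.8528, 0.4264).
r_{12} = e_1·c_2 = -0.8528.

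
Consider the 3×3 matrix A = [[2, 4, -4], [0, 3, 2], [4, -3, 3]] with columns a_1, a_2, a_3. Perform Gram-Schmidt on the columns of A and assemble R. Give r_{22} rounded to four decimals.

a_1 = (2, 0, 4); ‖a_1‖ = 4.4721, so e_1 = (0.4472, 0.0000, 0.8944).
e_1·a_2 = 0.4472·4 + 0.0000·3 + 0.8944·(-3) = -0.8944.
u_2 = a_2 + 0.8944·e_1 = (4.4000, 3.0000, -2.2000).
r_{22} = ‖u_2‖ = 5.7619.

r_{22} = 5.7619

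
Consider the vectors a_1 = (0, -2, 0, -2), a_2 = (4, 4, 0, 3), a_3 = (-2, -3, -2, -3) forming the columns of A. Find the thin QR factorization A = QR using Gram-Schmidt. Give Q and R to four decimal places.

q_1 = a_1/‖a_1‖ = (0, -2, 0, -2)/2.8284 = (0.0000, -0.7071, 0.0000, -0.7071).
r_{12} = q_1·a_2 = -4.9497.
u_2 = a_2 + 4.9497·q_1 = (4.0000, 0.5000, 0.0000, -0.5000).
‖u_2‖ = 4.0620, so q_2 = (0.9847, 0.1231, 0.0000, -0.1231).
r_{13} = q_1·a_3 = 4.2426; r_{23} = q_2·a_3 = -1.9695.
u_3 = a_3 − 4.2426·q_1 + 1.9695·q_2 = (-0.0606, 0.2424, -2.0000, -0.2424).
‖u_3‖ = 2.0301, so q_3 = (-0.0299, 0.1194, -0.9852, -0.1194).

Q = [[0.0000, 0.9847, -0.0299], [-0.7071, 0.1231, 0.1194], [0.0000, 0.0000, -0.9852], [-0.7071, -0.1231, -0.1194]], R = [[2.8284, -4.9497, 4.2426], [0.0000, 4.0620, -1.9695], [0.0000, 0.0000, 2.0301]]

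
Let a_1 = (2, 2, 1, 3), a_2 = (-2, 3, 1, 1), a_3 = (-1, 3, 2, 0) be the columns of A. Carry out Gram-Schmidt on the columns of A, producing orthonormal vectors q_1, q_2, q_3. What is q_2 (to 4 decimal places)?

q_2 = (-0.7396, 0.6472, 0.1849, 0.0000)

a_1 = (2, 2, 1, 3); ‖a_1‖ = 4.2426, so q_1 = (0.4714, 0.4714, 0.2357, 0.7071).
q_1·a_2 = 0.4714·(-2) + 0.4714·3 + 0.2357·1 + 0.7071·1 = 1.4142.
u_2 = a_2 − 1.4142·q_1 = (-2.6667, 2.3333, 0.6667, 0.0000).
‖u_2‖ = 3.6056, so q_2 = (-0.7396, 0.6472, 0.1849, 0.0000).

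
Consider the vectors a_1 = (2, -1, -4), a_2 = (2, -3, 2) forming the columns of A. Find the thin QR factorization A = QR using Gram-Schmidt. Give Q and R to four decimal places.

q_1 = a_1/‖a_1‖ = (2, -1, -4)/4.5826 = (0.4364, -0.2182, -0.8729).
r_{12} = q_1·a_2 = -0.2182.
u_2 = a_2 + 0.2182·q_1 = (2.0952, -3.0476, 1.8095).
‖u_2‖ = 4.1173, so q_2 = (0.5089, -0.7402, 0.4395).

Q = [[0.4364, 0.5089], [-0.2182, -0.7402], [-0.8729, 0.4395]], R = [[4.5826, -0.2182], [0.0000, 4.1173]]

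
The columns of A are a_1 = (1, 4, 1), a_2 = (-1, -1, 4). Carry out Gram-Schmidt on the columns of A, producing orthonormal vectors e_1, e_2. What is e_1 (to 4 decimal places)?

a_1 = (1, 4, 1); ‖a_1‖ = 4.2426, so e_1 = (0.2357, 0.9428, 0.2357).

e_1 = (0.2357, 0.9428, 0.2357)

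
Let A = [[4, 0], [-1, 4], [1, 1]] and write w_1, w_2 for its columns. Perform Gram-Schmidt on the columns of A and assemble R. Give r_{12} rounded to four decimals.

w_1 = (4, -1, 1); ‖w_1‖ = 4.2426, so e_1 = (0.9428, -0.2357, 0.2357).
r_{12} = e_1·w_2 = -0.7071.

r_{12} = -0.7071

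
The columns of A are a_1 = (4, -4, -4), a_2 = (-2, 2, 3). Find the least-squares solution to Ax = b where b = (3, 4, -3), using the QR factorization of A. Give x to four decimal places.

x = (-1.8750, -3.5000)

a_1 = (4, -4, -4); ‖a_1‖ = 6.9282, so q_1 = (0.5774, -0.5774, -0.5774).
q_1·a_2 = 0.5774·(-2) + (-0.5774)·2 + (-0.5774)·3 = -4.0415.
u_2 = a_2 + 4.0415·q_1 = (0.3333, -0.3333, 0.6667).
‖u_2‖ = 0.8165, so q_2 = (0.4082, -0.4082, 0.8165).
Qᵀb = (1.1547, -2.8577).
Back-substitute: x_2 = -2.8577/0.8165 = -3.5000.
x_1 = (1.1547 + 4.0415·(-3.5000))/6.9282 = -1.8750.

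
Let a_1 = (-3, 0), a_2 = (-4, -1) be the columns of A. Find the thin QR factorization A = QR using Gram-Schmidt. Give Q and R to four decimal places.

a_1 = (-3, 0); ‖a_1‖ = 3.0000, so e_1 = (-1.0000, 0.0000).
e_1·a_2 = (-1.0000)·(-4) + 0.0000·(-1) = 4.0000.
u_2 = a_2 − 4.0000·e_1 = (0.0000, -1.0000).
‖u_2‖ = 1.0000, so e_2 = (0.0000, -1.0000).

Q = [[-1.0000, 0.0000], [0.0000, -1.0000]], R = [[3.0000, 4.0000], [0.0000, 1.0000]]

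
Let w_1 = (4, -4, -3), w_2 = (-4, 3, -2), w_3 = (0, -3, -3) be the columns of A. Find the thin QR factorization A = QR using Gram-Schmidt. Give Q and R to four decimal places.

e_1 = w_1/‖w_1‖ = (4, -4, -3)/6.4031 = (0.6247, -0.6247, -0.4685).
r_{12} = e_1·w_2 = -3.4358.
u_2 = w_2 + 3.4358·e_1 = (-1.8537, 0.8537, -3.6098).
‖u_2‖ = 4.1467, so e_2 = (-0.4470, 0.2059, -0.8705).
r_{13} = e_1·w_3 = 3.2796; r_{23} = e_2·w_3 = 1.9939.
u_3 = w_3 − 3.2796·e_1 − 1.9939·e_2 = (-1.1574, -1.3617, 0.2723).
‖u_3‖ = 1.8078, so e_3 = (-0.6403, -0.7532, 0.1506).

Q = [[0.6247, -0.4470, -0.6403], [-0.6247, 0.2059, -0.7532], [-0.4685, -0.8705, 0.1506]], R = [[6.4031, -3.4358, 3.2796], [0.0000, 4.1467, 1.9939], [0.0000, 0.0000, 1.8078]]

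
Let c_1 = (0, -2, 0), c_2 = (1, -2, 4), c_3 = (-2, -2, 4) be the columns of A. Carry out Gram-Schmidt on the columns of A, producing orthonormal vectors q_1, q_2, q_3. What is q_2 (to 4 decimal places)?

q_2 = (0.2425, 0.0000, 0.9701)

c_1 = (0, -2, 0); ‖c_1‖ = 2.0000, so q_1 = (0.0000, -1.0000, 0.0000).
q_1·c_2 = 0.0000·1 + (-1.0000)·(-2) + 0.0000·4 = 2.0000.
u_2 = c_2 − 2.0000·q_1 = (1.0000, 0.0000, 4.0000).
‖u_2‖ = 4.1231, so q_2 = (0.2425, 0.0000, 0.9701).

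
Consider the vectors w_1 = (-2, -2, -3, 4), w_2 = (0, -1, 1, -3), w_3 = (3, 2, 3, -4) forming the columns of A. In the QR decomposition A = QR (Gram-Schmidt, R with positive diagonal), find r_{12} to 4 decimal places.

r_{12} = -2.2630

w_1 = (-2, -2, -3, 4); ‖w_1‖ = 5.7446, so e_1 = (-0.3482, -0.3482, -0.5222, 0.6963).
r_{12} = e_1·w_2 = -2.2630.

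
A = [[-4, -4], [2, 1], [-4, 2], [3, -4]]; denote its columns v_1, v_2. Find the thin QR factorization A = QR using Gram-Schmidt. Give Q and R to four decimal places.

Q = [[-0.5963, -0.6876], [0.2981, 0.1792], [-0.5963, 0.2999], [0.4472, -0.6364]], R = [[6.7082, -0.2981], [0.0000, 6.0755]]

v_1 = (-4, 2, -4, 3); ‖v_1‖ = 6.7082, so q_1 = (-0.5963, 0.2981, -0.5963, 0.4472).
q_1·v_2 = (-0.5963)·(-4) + 0.2981·1 + (-0.5963)·2 + 0.4472·(-4) = -0.2981.
u_2 = v_2 + 0.2981·q_1 = (-4.1778, 1.0889, 1.8222, -3.8667).
‖u_2‖ = 6.0755, so q_2 = (-0.6876, 0.1792, 0.2999, -0.6364).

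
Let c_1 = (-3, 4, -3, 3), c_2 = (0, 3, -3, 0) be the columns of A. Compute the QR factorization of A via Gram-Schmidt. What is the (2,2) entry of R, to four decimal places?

e_1 = c_1/‖c_1‖ = (-3, 4, -3, 3)/6.5574 = (-0.4575, 0.6100, -0.4575, 0.4575).
r_{12} = e_1·c_2 = 3.2025.
u_2 = c_2 − 3.2025·e_1 = (1.4651, 1.0465, -1.5349, -1.4651).
r_{22} = ‖u_2‖ = 2.7828.

r_{22} = 2.7828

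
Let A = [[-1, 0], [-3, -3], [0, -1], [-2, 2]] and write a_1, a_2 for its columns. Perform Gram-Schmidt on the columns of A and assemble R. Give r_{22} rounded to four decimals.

r_{22} = 3.4949

a_1 = (-1, -3, 0, -2); ‖a_1‖ = 3.7417, so q_1 = (-0.2673, -0.8018, 0.0000, -0.5345).
q_1·a_2 = (-0.2673)·0 + (-0.8018)·(-3) + 0.0000·(-1) + (-0.5345)·2 = 1.3363.
u_2 = a_2 − 1.3363·q_1 = (0.3571, -1.9286, -1.0000, 2.7143).
r_{22} = ‖u_2‖ = 3.4949.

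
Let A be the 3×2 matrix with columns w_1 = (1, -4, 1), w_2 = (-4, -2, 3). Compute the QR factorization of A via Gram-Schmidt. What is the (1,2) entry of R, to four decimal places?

w_1 = (1, -4, 1); ‖w_1‖ = 4.2426, so q_1 = (0.2357, -0.9428, 0.2357).
r_{12} = q_1·w_2 = 1.6499.

r_{12} = 1.6499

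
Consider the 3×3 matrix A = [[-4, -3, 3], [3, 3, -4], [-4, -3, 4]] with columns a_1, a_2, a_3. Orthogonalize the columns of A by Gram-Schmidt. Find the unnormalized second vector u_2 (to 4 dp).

a_1 = (-4, 3, -4); ‖a_1‖ = 6.4031, so e_1 = (-0.6247, 0.4685, -0.6247).
e_1·a_2 = (-0.6247)·(-3) + 0.4685·3 + (-0.6247)·(-3) = 5.1537.
u_2 = a_2 − 5.1537·e_1 = (0.2195, 0.5854, 0.2195).

u_2 = (0.2195, 0.5854, 0.2195)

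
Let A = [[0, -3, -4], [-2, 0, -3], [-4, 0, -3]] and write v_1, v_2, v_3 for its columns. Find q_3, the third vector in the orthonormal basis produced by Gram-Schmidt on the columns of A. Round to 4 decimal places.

q_3 = (0.0000, -0.8944, 0.4472)

v_1 = (0, -2, -4); ‖v_1‖ = 4.4721, so q_1 = (0.0000, -0.4472, -0.8944).
q_1·v_2 = 0.0000·(-3) + (-0.4472)·0 + (-0.8944)·0 = 0.0000.
u_2 = v_2 + 0.0000·q_1 = (-3.0000, 0.0000, 0.0000).
‖u_2‖ = 3.0000, so q_2 = (-1.0000, 0.0000, 0.0000).
q_1·v_3 = 0.0000·(-4) + (-0.4472)·(-3) + (-0.8944)·(-3) = 4.0249; q_2·v_3 = (-1.0000)·(-4) + 0.0000·(-3) + 0.0000·(-3) = 4.0000.
u_3 = v_3 − 4.0249·q_1 − 4.0000·q_2 = (0.0000, -1.2000, 0.6000).
‖u_3‖ = 1.3416, so q_3 = (0.0000, -0.8944, 0.4472).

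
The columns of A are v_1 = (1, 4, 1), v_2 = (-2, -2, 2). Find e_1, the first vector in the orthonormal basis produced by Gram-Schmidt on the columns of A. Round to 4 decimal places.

e_1 = (0.2357, 0.9428, 0.2357)

v_1 = (1, 4, 1); ‖v_1‖ = 4.2426, so e_1 = (0.2357, 0.9428, 0.2357).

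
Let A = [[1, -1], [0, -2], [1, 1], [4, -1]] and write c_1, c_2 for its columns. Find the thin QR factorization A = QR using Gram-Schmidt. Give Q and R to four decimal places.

c_1 = (1, 0, 1, 4); ‖c_1‖ = 4.2426, so e_1 = (0.2357, 0.0000, 0.2357, 0.9428).
e_1·c_2 = 0.2357·(-1) + 0.0000·(-2) + 0.2357·1 + 0.9428·(-1) = -0.9428.
u_2 = c_2 + 0.9428·e_1 = (-0.7778, -2.0000, 1.2222, -0.1111).
‖u_2‖ = 2.4721, so e_2 = (-0.3146, -0.8090, 0.4944, -0.0449).

Q = [[0.2357, -0.3146], [0.0000, -0.8090], [0.2357, 0.4944], [0.9428, -0.0449]], R = [[4.2426, -0.9428], [0.0000, 2.4721]]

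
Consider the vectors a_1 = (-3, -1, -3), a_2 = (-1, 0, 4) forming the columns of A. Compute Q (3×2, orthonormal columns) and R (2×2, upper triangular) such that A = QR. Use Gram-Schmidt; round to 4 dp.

Q = [[-0.6882, -0.6784], [-0.2294, -0.1327], [-0.6882, 0.7226]], R = [[4.3589, -2.0647], [0.0000, 3.5689]]

a_1 = (-3, -1, -3); ‖a_1‖ = 4.3589, so q_1 = (-0.6882, -0.2294, -0.6882).
q_1·a_2 = (-0.6882)·(-1) + (-0.2294)·0 + (-0.6882)·4 = -2.0647.
u_2 = a_2 + 2.0647·q_1 = (-2.4211, -0.4737, 2.5789).
‖u_2‖ = 3.5689, so q_2 = (-0.6784, -0.1327, 0.7226).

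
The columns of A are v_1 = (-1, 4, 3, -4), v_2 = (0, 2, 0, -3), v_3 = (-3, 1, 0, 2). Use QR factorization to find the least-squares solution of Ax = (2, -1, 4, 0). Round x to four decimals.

v_1 = (-1, 4, 3, -4); ‖v_1‖ = 6.4807, so q_1 = (-0.1543, 0.6172, 0.4629, -0.6172).
q_1·v_2 = (-0.1543)·0 + 0.6172·2 + 0.4629·0 + (-0.6172)·(-3) = 3.0861.
u_2 = v_2 − 3.0861·q_1 = (0.4762, 0.0952, -1.4286, -1.0952).
‖u_2‖ = 1.8645, so q_2 = (0.2554, 0.0511, -0.7662, -0.5874).
q_1·v_3 = (-0.1543)·(-3) + 0.6172·1 + 0.4629·0 + (-0.6172)·2 = -0.1543; q_2·v_3 = 0.2554·(-3) + 0.0511·1 + (-0.7662)·0 + (-0.5874)·2 = -1.8900.
u_3 = v_3 + 0.1543·q_1 + 1.8900·q_2 = (-2.5411, 1.1918, -1.3767, 0.7945).
‖u_3‖ = 3.2255, so q_3 = (-0.7878, 0.3695, -0.4268, 0.2463).
Qᵀb = (0.9258, -2.6051, -3.6524).
Back-substitute: x_3 = -3.6524/3.2255 = -1.1323.
x_2 = (-2.6051 + 1.8900·(-1.1323))/1.8645 = -2.5451.
x_1 = (0.9258 − 3.0861·(-2.5451) + 0.1543·(-1.1323))/6.4807 = 1.3278.

x = (1.3278, -2.5451, -1.1323)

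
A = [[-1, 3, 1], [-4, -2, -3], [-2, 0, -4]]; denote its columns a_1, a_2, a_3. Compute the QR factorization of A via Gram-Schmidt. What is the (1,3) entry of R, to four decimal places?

e_1 = a_1/‖a_1‖ = (-1, -4, -2)/4.5826 = (-0.2182, -0.8729, -0.4364).
r_{13} = e_1·a_3 = 4.1461.

r_{13} = 4.1461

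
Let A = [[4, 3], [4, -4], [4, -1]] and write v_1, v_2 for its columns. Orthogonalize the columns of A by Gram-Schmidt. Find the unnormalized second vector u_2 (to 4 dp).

u_2 = (3.6667, -3.3333, -0.3333)

v_1 = (4, 4, 4); ‖v_1‖ = 6.9282, so e_1 = (0.5774, 0.5774, 0.5774).
e_1·v_2 = 0.5774·3 + 0.5774·(-4) + 0.5774·(-1) = -1.1547.
u_2 = v_2 + 1.1547·e_1 = (3.6667, -3.3333, -0.3333).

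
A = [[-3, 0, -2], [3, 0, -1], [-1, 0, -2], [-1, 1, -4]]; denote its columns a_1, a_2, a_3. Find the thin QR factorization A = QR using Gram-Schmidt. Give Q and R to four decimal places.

a_1 = (-3, 3, -1, -1); ‖a_1‖ = 4.4721, so q_1 = (-0.6708, 0.6708, -0.2236, -0.2236).
q_1·a_2 = (-0.6708)·0 + 0.6708·0 + (-0.2236)·0 + (-0.2236)·1 = -0.2236.
u_2 = a_2 + 0.2236·q_1 = (-0.1500, 0.1500, -0.0500, 0.9500).
‖u_2‖ = 0.9747, so q_2 = (-0.1539, 0.1539, -0.0513, 0.9747).
q_1·a_3 = (-0.6708)·(-2) + 0.6708·(-1) + (-0.2236)·(-2) + (-0.2236)·(-4) = 2.0125; q_2·a_3 = (-0.1539)·(-2) + 0.1539·(-1) + (-0.0513)·(-2) + 0.9747·(-4) = -3.6422.
u_3 = a_3 − 2.0125·q_1 + 3.6422·q_2 = (-1.2105, -1.7895, -1.7368, 0.0000).
‖u_3‖ = 2.7720, so q_3 = (-0.4367, -0.6455, -0.6266, 0.0000).

Q = [[-0.6708, -0.1539, -0.4367], [0.6708, 0.1539, -0.6455], [-0.2236, -0.0513, -0.6266], [-0.2236, 0.9747, 0.0000]], R = [[4.4721, -0.2236, 2.0125], [0.0000, 0.9747, -3.6422], [0.0000, 0.0000, 2.7720]]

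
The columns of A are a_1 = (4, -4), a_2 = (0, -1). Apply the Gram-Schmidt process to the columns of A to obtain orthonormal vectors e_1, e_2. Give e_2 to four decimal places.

a_1 = (4, -4); ‖a_1‖ = 5.6569, so e_1 = (0.7071, -0.7071).
e_1·a_2 = 0.7071·0 + (-0.7071)·(-1) = 0.7071.
u_2 = a_2 − 0.7071·e_1 = (-0.5000, -0.5000).
‖u_2‖ = 0.7071, so e_2 = (-0.7071, -0.7071).

e_2 = (-0.7071, -0.7071)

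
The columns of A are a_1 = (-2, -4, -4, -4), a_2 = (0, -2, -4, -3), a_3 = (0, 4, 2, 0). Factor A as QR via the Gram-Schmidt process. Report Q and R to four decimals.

Q = [[-0.2774, 0.6857, -0.3810], [-0.5547, 0.3810, 0.6857], [-0.5547, -0.6096, 0.1143], [-0.5547, -0.1143, -0.6096]], R = [[7.2111, 4.9923, -3.3282], [0.0000, 2.0191, 0.3048], [0.0000, 0.0000, 2.9716]]

q_1 = a_1/‖a_1‖ = (-2, -4, -4, -4)/7.2111 = (-0.2774, -0.5547, -0.5547, -0.5547).
r_{12} = q_1·a_2 = 4.9923.
u_2 = a_2 − 4.9923·q_1 = (1.3846, 0.7692, -1.2308, -0.2308).
‖u_2‖ = 2.0191, so q_2 = (0.6857, 0.3810, -0.6096, -0.1143).
r_{13} = q_1·a_3 = -3.3282; r_{23} = q_2·a_3 = 0.3048.
u_3 = a_3 + 3.3282·q_1 − 0.3048·q_2 = (-1.1321, 2.0377, 0.3396, -1.8113).
‖u_3‖ = 2.9716, so q_3 = (-0.3810, 0.6857, 0.1143, -0.6096).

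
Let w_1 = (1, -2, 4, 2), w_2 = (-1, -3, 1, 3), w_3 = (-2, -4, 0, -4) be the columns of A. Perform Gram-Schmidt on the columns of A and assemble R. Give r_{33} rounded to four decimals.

r_{33} = 5.9084

w_1 = (1, -2, 4, 2); ‖w_1‖ = 5.0000, so q_1 = (0.2000, -0.4000, 0.8000, 0.4000).
q_1·w_2 = 0.2000·(-1) + (-0.4000)·(-3) + 0.8000·1 + 0.4000·3 = 3.0000.
u_2 = w_2 − 3.0000·q_1 = (-1.6000, -1.8000, -1.4000, 1.8000).
‖u_2‖ = 3.3166, so q_2 = (-0.4824, -0.5427, -0.4221, 0.5427).
q_1·w_3 = 0.2000·(-2) + (-0.4000)·(-4) + 0.8000·0 + 0.4000·(-4) = -0.4000; q_2·w_3 = (-0.4824)·(-2) + (-0.5427)·(-4) + (-0.4221)·0 + 0.5427·(-4) = 0.9648.
u_3 = w_3 + 0.4000·q_1 − 0.9648·q_2 = (-1.4545, -3.6364, 0.7273, -4.3636).
r_{33} = ‖u_3‖ = 5.9084.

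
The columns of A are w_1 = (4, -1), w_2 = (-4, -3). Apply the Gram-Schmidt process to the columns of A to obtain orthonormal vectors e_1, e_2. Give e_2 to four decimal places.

e_2 = (-0.2425, -0.9701)

e_1 = w_1/‖w_1‖ = (4, -1)/4.1231 = (0.9701, -0.2425).
r_{12} = e_1·w_2 = -3.1530.
u_2 = w_2 + 3.1530·e_1 = (-0.9412, -3.7647).
‖u_2‖ = 3.8806, so e_2 = (-0.2425, -0.9701).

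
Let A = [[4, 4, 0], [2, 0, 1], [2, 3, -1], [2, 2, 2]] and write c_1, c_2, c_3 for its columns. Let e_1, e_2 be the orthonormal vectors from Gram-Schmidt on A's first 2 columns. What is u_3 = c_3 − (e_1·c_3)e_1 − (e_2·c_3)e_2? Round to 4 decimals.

u_3 = (-0.4118, -0.3235, -0.6471, 1.7941)

e_1 = c_1/‖c_1‖ = (4, 2, 2, 2)/5.2915 = (0.7559, 0.3780, 0.3780, 0.3780).
r_{12} = e_1·c_2 = 4.9135.
u_2 = c_2 − 4.9135·e_1 = (0.2857, -1.8571, 1.1429, 0.1429).
‖u_2‖ = 2.2039, so e_2 = (0.1296, -0.8427, 0.5186, 0.0648).
r_{13} = e_1·c_3 = 0.7559; r_{23} = e_2·c_3 = -1.2316.
u_3 = c_3 − 0.7559·e_1 + 1.2316·e_2 = (-0.4118, -0.3235, -0.6471, 1.7941).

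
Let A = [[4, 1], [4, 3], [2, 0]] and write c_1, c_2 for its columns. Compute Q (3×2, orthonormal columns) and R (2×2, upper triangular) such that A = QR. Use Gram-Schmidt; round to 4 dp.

c_1 = (4, 4, 2); ‖c_1‖ = 6.0000, so q_1 = (0.6667, 0.6667, 0.3333).
q_1·c_2 = 0.6667·1 + 0.6667·3 + 0.3333·0 = 2.6667.
u_2 = c_2 − 2.6667·q_1 = (-0.7778, 1.2222, -0.8889).
‖u_2‖ = 1.6997, so q_2 = (-0.4576, 0.7191, -0.5230).

Q = [[0.6667, -0.4576], [0.6667, 0.7191], [0.3333, -0.5230]], R = [[6.0000, 2.6667], [0.0000, 1.6997]]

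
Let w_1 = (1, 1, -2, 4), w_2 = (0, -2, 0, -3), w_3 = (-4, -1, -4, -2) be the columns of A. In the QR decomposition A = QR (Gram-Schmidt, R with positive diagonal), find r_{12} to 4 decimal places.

r_{12} = -2.9848

q_1 = w_1/‖w_1‖ = (1, 1, -2, 4)/4.6904 = (0.2132, 0.2132, -0.4264, 0.8528).
r_{12} = q_1·w_2 = -2.9848.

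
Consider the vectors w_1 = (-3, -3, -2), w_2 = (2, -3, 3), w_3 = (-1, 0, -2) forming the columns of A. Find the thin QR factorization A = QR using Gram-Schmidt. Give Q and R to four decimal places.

Q = [[-0.6396, 0.3424, 0.6882], [-0.6396, -0.7337, -0.2294], [-0.4264, 0.5869, -0.6882]], R = [[4.6904, -0.6396, 1.4924], [0.0000, 4.6466, -1.5163], [0.0000, 0.0000, 0.6882]]

q_1 = w_1/‖w_1‖ = (-3, -3, -2)/4.6904 = (-0.6396, -0.6396, -0.4264).
r_{12} = q_1·w_2 = -0.6396.
u_2 = w_2 + 0.6396·q_1 = (1.5909, -3.4091, 2.7273).
‖u_2‖ = 4.6466, so q_2 = (0.3424, -0.7337, 0.5869).
r_{13} = q_1·w_3 = 1.4924; r_{23} = q_2·w_3 = -1.5163.
u_3 = w_3 − 1.4924·q_1 + 1.5163·q_2 = (0.4737, -0.1579, -0.4737).
‖u_3‖ = 0.6882, so q_3 = (0.6882, -0.2294, -0.6882).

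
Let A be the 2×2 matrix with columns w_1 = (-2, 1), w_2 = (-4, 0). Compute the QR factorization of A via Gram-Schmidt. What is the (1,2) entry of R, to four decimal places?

r_{12} = 3.5777

w_1 = (-2, 1); ‖w_1‖ = 2.2361, so e_1 = (-0.8944, 0.4472).
r_{12} = e_1·w_2 = 3.5777.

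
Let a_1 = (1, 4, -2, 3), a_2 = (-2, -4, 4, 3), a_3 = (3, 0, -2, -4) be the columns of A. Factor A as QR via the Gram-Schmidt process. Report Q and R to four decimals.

a_1 = (1, 4, -2, 3); ‖a_1‖ = 5.4772, so q_1 = (0.1826, 0.7303, -0.3651, 0.5477).
q_1·a_2 = 0.1826·(-2) + 0.7303·(-4) + (-0.3651)·4 + 0.5477·3 = -3.1038.
u_2 = a_2 + 3.1038·q_1 = (-1.4333, -1.7333, 2.8667, 4.7000).
‖u_2‖ = 5.9470, so q_2 = (-0.2410, -0.2915, 0.4820, 0.7903).
q_1·a_3 = 0.1826·3 + 0.7303·0 + (-0.3651)·(-2) + 0.5477·(-4) = -0.9129; q_2·a_3 = (-0.2410)·3 + (-0.2915)·0 + 0.4820·(-2) + 0.7903·(-4) = -4.8484.
u_3 = a_3 + 0.9129·q_1 + 4.8484·q_2 = (1.9981, -0.7465, 0.0038, 0.3318).
‖u_3‖ = 2.1586, so q_3 = (0.9256, -0.3458, 0.0017, 0.1537).

Q = [[0.1826, -0.2410, 0.9256], [0.7303, -0.2915, -0.3458], [-0.3651, 0.4820, 0.0017], [0.5477, 0.7903, 0.1537]], R = [[5.4772, -3.1038, -0.9129], [0.0000, 5.9470, -4.8484], [0.0000, 0.0000, 2.1586]]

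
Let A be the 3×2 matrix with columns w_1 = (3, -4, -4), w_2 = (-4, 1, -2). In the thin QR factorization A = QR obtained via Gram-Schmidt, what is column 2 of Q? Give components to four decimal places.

e_2 = (-0.7745, 0.0498, -0.6306)

e_1 = w_1/‖w_1‖ = (3, -4, -4)/6.4031 = (0.4685, -0.6247, -0.6247).
r_{12} = e_1·w_2 = -1.2494.
u_2 = w_2 + 1.2494·e_1 = (-3.4146, 0.2195, -2.7805).
‖u_2‖ = 4.4090, so e_2 = (-0.7745, 0.0498, -0.6306).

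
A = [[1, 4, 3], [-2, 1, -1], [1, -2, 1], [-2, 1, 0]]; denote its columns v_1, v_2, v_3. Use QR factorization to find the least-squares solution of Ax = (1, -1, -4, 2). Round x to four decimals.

x = (0.3280, 1.0430, -1.0323)

v_1 = (1, -2, 1, -2); ‖v_1‖ = 3.1623, so e_1 = (0.3162, -0.6325, 0.3162, -0.6325).
e_1·v_2 = 0.3162·4 + (-0.6325)·1 + 0.3162·(-2) + (-0.6325)·1 = -0.6325.
u_2 = v_2 + 0.6325·e_1 = (4.2000, 0.6000, -1.8000, 0.6000).
‖u_2‖ = 4.6476, so e_2 = (0.9037, 0.1291, -0.3873, 0.1291).
e_1·v_3 = 0.3162·3 + (-0.6325)·(-1) + 0.3162·1 + (-0.6325)·0 = 1.8974; e_2·v_3 = 0.9037·3 + 0.1291·(-1) + (-0.3873)·1 + 0.1291·0 = 2.1947.
u_3 = v_3 − 1.8974·e_1 − 2.1947·e_2 = (0.4167, -0.0833, 1.2500, 0.9167).
‖u_3‖ = 1.6073, so e_3 = (0.2592, -0.0518, 0.7777, 0.5703).
Qᵀb = (-1.5811, 2.5820, -1.6591).
Back-substitute: x_3 = -1.6591/1.6073 = -1.0323.
x_2 = (2.5820 − 2.1947·(-1.0323))/4.6476 = 1.0430.
x_1 = (-1.5811 + 0.6325·1.0430 − 1.8974·(-1.0323))/3.1623 = 0.3280.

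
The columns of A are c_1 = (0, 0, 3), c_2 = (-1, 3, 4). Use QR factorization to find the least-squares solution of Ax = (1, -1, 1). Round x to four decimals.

x = (0.8667, -0.4000)

c_1 = (0, 0, 3); ‖c_1‖ = 3.0000, so q_1 = (0.0000, 0.0000, 1.0000).
q_1·c_2 = 0.0000·(-1) + 0.0000·3 + 1.0000·4 = 4.0000.
u_2 = c_2 − 4.0000·q_1 = (-1.0000, 3.0000, 0.0000).
‖u_2‖ = 3.1623, so q_2 = (-0.3162, 0.9487, 0.0000).
Qᵀb = (1.0000, -1.2649).
Back-substitute: x_2 = -1.2649/3.1623 = -0.4000.
x_1 = (1.0000 − 4.0000·(-0.4000))/3.0000 = 0.8667.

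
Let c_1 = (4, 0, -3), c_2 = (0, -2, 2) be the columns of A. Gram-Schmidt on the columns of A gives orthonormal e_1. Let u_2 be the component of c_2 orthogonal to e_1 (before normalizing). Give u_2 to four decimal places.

u_2 = (0.9600, -2.0000, 1.2800)

e_1 = c_1/‖c_1‖ = (4, 0, -3)/5.0000 = (0.8000, 0.0000, -0.6000).
r_{12} = e_1·c_2 = -1.2000.
u_2 = c_2 + 1.2000·e_1 = (0.9600, -2.0000, 1.2800).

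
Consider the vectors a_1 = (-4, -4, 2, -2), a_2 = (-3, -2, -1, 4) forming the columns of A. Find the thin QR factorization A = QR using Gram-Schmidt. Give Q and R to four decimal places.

a_1 = (-4, -4, 2, -2); ‖a_1‖ = 6.3246, so q_1 = (-0.6325, -0.6325, 0.3162, -0.3162).
q_1·a_2 = (-0.6325)·(-3) + (-0.6325)·(-2) + 0.3162·(-1) + (-0.3162)·4 = 1.5811.
u_2 = a_2 − 1.5811·q_1 = (-2.0000, -1.0000, -1.5000, 4.5000).
‖u_2‖ = 5.2440, so q_2 = (-0.3814, -0.1907, -0.2860, 0.8581).

Q = [[-0.6325, -0.3814], [-0.6325, -0.1907], [0.3162, -0.2860], [-0.3162, 0.8581]], R = [[6.3246, 1.5811], [0.0000, 5.2440]]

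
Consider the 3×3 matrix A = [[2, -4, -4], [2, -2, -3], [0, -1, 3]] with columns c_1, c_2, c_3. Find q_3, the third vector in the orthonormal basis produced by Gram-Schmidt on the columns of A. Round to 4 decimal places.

q_3 = (-0.4082, 0.4082, 0.8165)

c_1 = (2, 2, 0); ‖c_1‖ = 2.8284, so q_1 = (0.7071, 0.7071, 0.0000).
q_1·c_2 = 0.7071·(-4) + 0.7071·(-2) + 0.0000·(-1) = -4.2426.
u_2 = c_2 + 4.2426·q_1 = (-1.0000, 1.0000, -1.0000).
‖u_2‖ = 1.7321, so q_2 = (-0.5774, 0.5774, -0.5774).
q_1·c_3 = 0.7071·(-4) + 0.7071·(-3) + 0.0000·3 = -4.9497; q_2·c_3 = (-0.5774)·(-4) + 0.5774·(-3) + (-0.5774)·3 = -1.1547.
u_3 = c_3 + 4.9497·q_1 + 1.1547·q_2 = (-1.1667, 1.1667, 2.3333).
‖u_3‖ = 2.8577, so q_3 = (-0.4082, 0.4082, 0.8165).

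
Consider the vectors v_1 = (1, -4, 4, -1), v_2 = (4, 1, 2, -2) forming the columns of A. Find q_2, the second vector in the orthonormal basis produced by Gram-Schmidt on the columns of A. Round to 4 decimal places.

q_2 = (0.7890, 0.4634, 0.1753, -0.3632)

v_1 = (1, -4, 4, -1); ‖v_1‖ = 5.8310, so q_1 = (0.1715, -0.6860, 0.6860, -0.1715).
q_1·v_2 = 0.1715·4 + (-0.6860)·1 + 0.6860·2 + (-0.1715)·(-2) = 1.7150.
u_2 = v_2 − 1.7150·q_1 = (3.7059, 2.1765, 0.8235, -1.7059).
‖u_2‖ = 4.6967, so q_2 = (0.7890, 0.4634, 0.1753, -0.3632).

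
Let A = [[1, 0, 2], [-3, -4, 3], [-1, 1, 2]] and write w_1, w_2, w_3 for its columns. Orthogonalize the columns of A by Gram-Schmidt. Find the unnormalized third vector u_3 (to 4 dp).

w_1 = (1, -3, -1); ‖w_1‖ = 3.3166, so q_1 = (0.3015, -0.9045, -0.3015).
q_1·w_2 = 0.3015·0 + (-0.9045)·(-4) + (-0.3015)·1 = 3.3166.
u_2 = w_2 − 3.3166·q_1 = (-1.0000, -1.0000, 2.0000).
‖u_2‖ = 2.4495, so q_2 = (-0.4082, -0.4082, 0.8165).
q_1·w_3 = 0.3015·2 + (-0.9045)·3 + (-0.3015)·2 = -2.7136; q_2·w_3 = (-0.4082)·2 + (-0.4082)·3 + 0.8165·2 = -0.4082.
u_3 = w_3 + 2.7136·q_1 + 0.4082·q_2 = (2.6515, 0.3788, 1.5152).

u_3 = (2.6515, 0.3788, 1.5152)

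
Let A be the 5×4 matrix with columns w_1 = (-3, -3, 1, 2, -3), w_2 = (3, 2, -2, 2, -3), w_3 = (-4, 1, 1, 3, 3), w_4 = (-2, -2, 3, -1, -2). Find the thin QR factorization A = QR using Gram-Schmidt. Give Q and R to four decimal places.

q_1 = w_1/‖w_1‖ = (-3, -3, 1, 2, -3)/5.6569 = (-0.5303, -0.5303, 0.1768, 0.3536, -0.5303).
r_{12} = q_1·w_2 = -0.7071.
u_2 = w_2 + 0.7071·q_1 = (2.6250, 1.6250, -1.8750, 2.2500, -3.3750).
‖u_2‖ = 5.4314, so q_2 = (0.4833, 0.2992, -0.3452, 0.4143, -0.6214).
r_{13} = q_1·w_3 = 1.2374; r_{23} = q_2·w_3 = -2.6006.
u_3 = w_3 − 1.2374·q_1 + 2.6006·q_2 = (-2.0869, 2.4343, -0.1165, 3.6398, 2.0403).
‖u_3‖ = 5.2636, so q_3 = (-0.3965, 0.4625, -0.0221, 0.6915, 0.3876).
r_{14} = q_1·w_4 = 3.3588; r_{24} = q_2·w_4 = -1.7721; r_{34} = q_3·w_4 = -1.6652.
u_4 = w_4 − 3.3588·q_1 + 1.7721·q_2 + 1.6652·q_3 = (-0.0225, 1.0816, 1.7576, -0.3019, -0.6745).
‖u_4‖ = 2.1922, so q_4 = (-0.0103, 0.4934, 0.8018, -0.1377, -0.3077).

Q = [[-0.5303, 0.4833, -0.3965, -0.0103], [-0.5303, 0.2992, 0.4625, 0.4934], [0.1768, -0.3452, -0.0221, 0.8018], [0.3536, 0.4143, 0.6915, -0.1377], [-0.5303, -0.6214, 0.3876, -0.3077]], R = [[5.6569, -0.7071, 1.2374, 3.3588], [0.0000, 5.4314, -2.6006, -1.7721], [0.0000, 0.0000, 5.2636, -1.6652], [0.0000, 0.0000, 0.0000, 2.1922]]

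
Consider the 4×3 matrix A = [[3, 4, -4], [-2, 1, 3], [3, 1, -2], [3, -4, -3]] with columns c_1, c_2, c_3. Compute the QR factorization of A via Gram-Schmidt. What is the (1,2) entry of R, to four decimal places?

r_{12} = 0.1796

c_1 = (3, -2, 3, 3); ‖c_1‖ = 5.5678, so e_1 = (0.5388, -0.3592, 0.5388, 0.5388).
r_{12} = e_1·c_2 = 0.1796.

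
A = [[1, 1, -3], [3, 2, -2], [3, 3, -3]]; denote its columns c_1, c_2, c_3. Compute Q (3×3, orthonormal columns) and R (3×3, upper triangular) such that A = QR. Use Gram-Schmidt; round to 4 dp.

Q = [[0.2294, 0.2176, -0.9487], [0.6882, -0.7255, 0.0000], [0.6882, 0.6529, 0.3162]], R = [[4.3589, 3.6707, -4.1295], [0.0000, 0.7255, -1.1608], [0.0000, 0.0000, 1.8974]]

e_1 = c_1/‖c_1‖ = (1, 3, 3)/4.3589 = (0.2294, 0.6882, 0.6882).
r_{12} = e_1·c_2 = 3.6707.
u_2 = c_2 − 3.6707·e_1 = (0.1579, -0.5263, 0.4737).
‖u_2‖ = 0.7255, so e_2 = (0.2176, -0.7255, 0.6529).
r_{13} = e_1·c_3 = -4.1295; r_{23} = e_2·c_3 = -1.1608.
u_3 = c_3 + 4.1295·e_1 + 1.1608·e_2 = (-1.8000, 0.0000, 0.6000).
‖u_3‖ = 1.8974, so e_3 = (-0.9487, 0.0000, 0.3162).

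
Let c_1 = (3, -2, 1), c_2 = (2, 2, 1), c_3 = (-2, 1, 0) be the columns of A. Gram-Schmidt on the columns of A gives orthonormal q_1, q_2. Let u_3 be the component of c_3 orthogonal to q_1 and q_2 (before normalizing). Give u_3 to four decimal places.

c_1 = (3, -2, 1); ‖c_1‖ = 3.7417, so q_1 = (0.8018, -0.5345, 0.2673).
q_1·c_2 = 0.8018·2 + (-0.5345)·2 + 0.2673·1 = 0.8018.
u_2 = c_2 − 0.8018·q_1 = (1.3571, 2.4286, 0.7857).
‖u_2‖ = 2.8909, so q_2 = (0.4695, 0.8401, 0.2718).
q_1·c_3 = 0.8018·(-2) + (-0.5345)·1 + 0.2673·0 = -2.1381; q_2·c_3 = 0.4695·(-2) + 0.8401·1 + 0.2718·0 = -0.0988.
u_3 = c_3 + 2.1381·q_1 + 0.0988·q_2 = (-0.2393, -0.0598, 0.5983).

u_3 = (-0.2393, -0.0598, 0.5983)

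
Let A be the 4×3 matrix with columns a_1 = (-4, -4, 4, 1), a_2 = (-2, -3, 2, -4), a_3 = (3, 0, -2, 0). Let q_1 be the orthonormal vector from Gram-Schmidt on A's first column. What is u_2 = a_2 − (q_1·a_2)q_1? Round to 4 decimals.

u_2 = (-0.0408, -1.0408, 0.0408, -4.4898)

a_1 = (-4, -4, 4, 1); ‖a_1‖ = 7.0000, so q_1 = (-0.5714, -0.5714, 0.5714, 0.1429).
q_1·a_2 = (-0.5714)·(-2) + (-0.5714)·(-3) + 0.5714·2 + 0.1429·(-4) = 3.4286.
u_2 = a_2 − 3.4286·q_1 = (-0.0408, -1.0408, 0.0408, -4.4898).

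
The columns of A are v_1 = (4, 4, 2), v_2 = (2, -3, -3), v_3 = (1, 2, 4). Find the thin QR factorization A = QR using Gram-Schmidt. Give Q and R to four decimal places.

e_1 = v_1/‖v_1‖ = (4, 4, 2)/6.0000 = (0.6667, 0.6667, 0.3333).
r_{12} = e_1·v_2 = -1.6667.
u_2 = v_2 + 1.6667·e_1 = (3.1111, -1.8889, -2.4444).
‖u_2‖ = 4.3843, so e_2 = (0.7096, -0.4308, -0.5575).
r_{13} = e_1·v_3 = 3.3333; r_{23} = e_2·v_3 = -2.3822.
u_3 = v_3 − 3.3333·e_1 + 2.3822·e_2 = (0.4682, -1.2486, 1.5607).
‖u_3‖ = 2.0528, so e_3 = (0.2281, -0.6082, 0.7603).

Q = [[0.6667, 0.7096, 0.2281], [0.6667, -0.4308, -0.6082], [0.3333, -0.5575, 0.7603]], R = [[6.0000, -1.6667, 3.3333], [0.0000, 4.3843, -2.3822], [0.0000, 0.0000, 2.0528]]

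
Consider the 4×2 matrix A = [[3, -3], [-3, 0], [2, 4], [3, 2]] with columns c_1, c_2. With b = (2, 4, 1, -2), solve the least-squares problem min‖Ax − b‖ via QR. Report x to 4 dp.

c_1 = (3, -3, 2, 3); ‖c_1‖ = 5.5678, so q_1 = (0.5388, -0.5388, 0.3592, 0.5388).
q_1·c_2 = 0.5388·(-3) + (-0.5388)·0 + 0.3592·4 + 0.5388·2 = 0.8980.
u_2 = c_2 − 0.8980·q_1 = (-3.4839, 0.4839, 3.6774, 1.5161).
‖u_2‖ = 5.3098, so q_2 = (-0.6561, 0.0911, 0.6926, 0.2855).
Qᵀb = (-1.7961, -0.8262).
Back-substitute: x_2 = -0.8262/5.3098 = -0.1556.
x_1 = (-1.7961 − 0.8980·(-0.1556))/5.5678 = -0.2975.

x = (-0.2975, -0.1556)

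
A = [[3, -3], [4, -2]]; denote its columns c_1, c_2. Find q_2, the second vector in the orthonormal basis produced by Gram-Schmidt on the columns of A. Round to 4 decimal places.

q_2 = (-0.8000, 0.6000)

q_1 = c_1/‖c_1‖ = (3, 4)/5.0000 = (0.6000, 0.8000).
r_{12} = q_1·c_2 = -3.4000.
u_2 = c_2 + 3.4000·q_1 = (-0.9600, 0.7200).
‖u_2‖ = 1.2000, so q_2 = (-0.8000, 0.6000).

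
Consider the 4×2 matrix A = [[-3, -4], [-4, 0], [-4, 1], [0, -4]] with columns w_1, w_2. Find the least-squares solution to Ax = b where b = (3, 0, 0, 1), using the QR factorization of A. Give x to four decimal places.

x = (-0.1311, -0.4531)

w_1 = (-3, -4, -4, 0); ‖w_1‖ = 6.4031, so e_1 = (-0.4685, -0.6247, -0.6247, 0.0000).
e_1·w_2 = (-0.4685)·(-4) + (-0.6247)·0 + (-0.6247)·1 + 0.0000·(-4) = 1.2494.
u_2 = w_2 − 1.2494·e_1 = (-3.4146, 0.7805, 1.7805, -4.0000).
‖u_2‖ = 5.6071, so e_2 = (-0.6090, 0.1392, 0.3175, -0.7134).
Qᵀb = (-1.4056, -2.5404).
Back-substitute: x_2 = -2.5404/5.6071 = -0.4531.
x_1 = (-1.4056 − 1.2494·(-0.4531))/6.4031 = -0.1311.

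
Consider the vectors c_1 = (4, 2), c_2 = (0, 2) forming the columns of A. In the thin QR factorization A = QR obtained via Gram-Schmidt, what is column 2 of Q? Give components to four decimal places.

c_1 = (4, 2); ‖c_1‖ = 4.4721, so q_1 = (0.8944, 0.4472).
q_1·c_2 = 0.8944·0 + 0.4472·2 = 0.8944.
u_2 = c_2 − 0.8944·q_1 = (-0.8000, 1.6000).
‖u_2‖ = 1.7889, so q_2 = (-0.4472, 0.8944).

q_2 = (-0.4472, 0.8944)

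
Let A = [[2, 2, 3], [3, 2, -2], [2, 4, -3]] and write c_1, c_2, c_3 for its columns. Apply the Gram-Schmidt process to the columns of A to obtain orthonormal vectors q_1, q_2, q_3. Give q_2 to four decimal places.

c_1 = (2, 3, 2); ‖c_1‖ = 4.1231, so q_1 = (0.4851, 0.7276, 0.4851).
q_1·c_2 = 0.4851·2 + 0.7276·2 + 0.4851·4 = 4.3656.
u_2 = c_2 − 4.3656·q_1 = (-0.1176, -1.1765, 1.8824).
‖u_2‖ = 2.2229, so q_2 = (-0.0529, -0.5293, 0.8468).

q_2 = (-0.0529, -0.5293, 0.8468)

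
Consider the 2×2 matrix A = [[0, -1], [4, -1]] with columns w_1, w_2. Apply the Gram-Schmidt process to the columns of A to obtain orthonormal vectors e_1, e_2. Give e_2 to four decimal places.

w_1 = (0, 4); ‖w_1‖ = 4.0000, so e_1 = (0.0000, 1.0000).
e_1·w_2 = 0.0000·(-1) + 1.0000·(-1) = -1.0000.
u_2 = w_2 + 1.0000·e_1 = (-1.0000, 0.0000).
‖u_2‖ = 1.0000, so e_2 = (-1.0000, 0.0000).

e_2 = (-1.0000, 0.0000)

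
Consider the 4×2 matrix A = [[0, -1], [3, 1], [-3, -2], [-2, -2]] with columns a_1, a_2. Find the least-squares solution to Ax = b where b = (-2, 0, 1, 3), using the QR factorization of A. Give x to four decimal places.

a_1 = (0, 3, -3, -2); ‖a_1‖ = 4.6904, so e_1 = (0.0000, 0.6396, -0.6396, -0.4264).
e_1·a_2 = 0.0000·(-1) + 0.6396·1 + (-0.6396)·(-2) + (-0.4264)·(-2) = 2.7716.
u_2 = a_2 − 2.7716·e_1 = (-1.0000, -0.7727, -0.2273, -0.8182).
‖u_2‖ = 1.5226, so e_2 = (-0.6568, -0.5075, -0.1493, -0.5374).
Qᵀb = (-1.9188, -0.4478).
Back-substitute: x_2 = -0.4478/1.5226 = -0.2941.
x_1 = (-1.9188 − 2.7716·(-0.2941))/4.6904 = -0.2353.

x = (-0.2353, -0.2941)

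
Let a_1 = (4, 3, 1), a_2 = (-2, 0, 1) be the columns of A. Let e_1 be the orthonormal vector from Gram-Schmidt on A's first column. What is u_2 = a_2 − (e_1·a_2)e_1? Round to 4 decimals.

e_1 = a_1/‖a_1‖ = (4, 3, 1)/5.0990 = (0.7845, 0.5883, 0.1961).
r_{12} = e_1·a_2 = -1.3728.
u_2 = a_2 + 1.3728·e_1 = (-0.9231, 0.8077, 1.2692).

u_2 = (-0.9231, 0.8077, 1.2692)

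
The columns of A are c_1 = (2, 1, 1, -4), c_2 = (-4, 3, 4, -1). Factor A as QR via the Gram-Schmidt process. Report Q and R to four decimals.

Q = [[0.4264, -0.6625], [0.2132, 0.4440], [0.2132, 0.5991], [-0.8528, -0.0705]], R = [[4.6904, 0.6396], [0.0000, 6.4491]]

q_1 = c_1/‖c_1‖ = (2, 1, 1, -4)/4.6904 = (0.4264, 0.2132, 0.2132, -0.8528).
r_{12} = q_1·c_2 = 0.6396.
u_2 = c_2 − 0.6396·q_1 = (-4.2727, 2.8636, 3.8636, -0.4545).
‖u_2‖ = 6.4491, so q_2 = (-0.6625, 0.4440, 0.5991, -0.0705).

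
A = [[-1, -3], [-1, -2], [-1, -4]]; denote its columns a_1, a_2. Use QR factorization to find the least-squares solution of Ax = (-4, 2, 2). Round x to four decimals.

x = (0.0000, 0.0000)

a_1 = (-1, -1, -1); ‖a_1‖ = 1.7321, so q_1 = (-0.5774, -0.5774, -0.5774).
q_1·a_2 = (-0.5774)·(-3) + (-0.5774)·(-2) + (-0.5774)·(-4) = 5.1962.
u_2 = a_2 − 5.1962·q_1 = (0.0000, 1.0000, -1.0000).
‖u_2‖ = 1.4142, so q_2 = (0.0000, 0.7071, -0.7071).
Qᵀb = (0.0000, 0.0000).
Back-substitute: x_2 = 0.0000/1.4142 = 0.0000.
x_1 = (0.0000 − 5.1962·0.0000)/1.7321 = 0.0000.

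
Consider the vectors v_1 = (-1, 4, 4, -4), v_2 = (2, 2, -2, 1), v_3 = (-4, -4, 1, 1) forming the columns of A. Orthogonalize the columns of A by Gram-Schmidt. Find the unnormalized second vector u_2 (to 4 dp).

v_1 = (-1, 4, 4, -4); ‖v_1‖ = 7.0000, so q_1 = (-0.1429, 0.5714, 0.5714, -0.5714).
q_1·v_2 = (-0.1429)·2 + 0.5714·2 + 0.5714·(-2) + (-0.5714)·1 = -0.8571.
u_2 = v_2 + 0.8571·q_1 = (1.8776, 2.4898, -1.5102, 0.5102).

u_2 = (1.8776, 2.4898, -1.5102, 0.5102)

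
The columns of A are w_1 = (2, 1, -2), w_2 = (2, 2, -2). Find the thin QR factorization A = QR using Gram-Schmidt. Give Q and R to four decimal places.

w_1 = (2, 1, -2); ‖w_1‖ = 3.0000, so e_1 = (0.6667, 0.3333, -0.6667).
e_1·w_2 = 0.6667·2 + 0.3333·2 + (-0.6667)·(-2) = 3.3333.
u_2 = w_2 − 3.3333·e_1 = (-0.2222, 0.8889, 0.2222).
‖u_2‖ = 0.9428, so e_2 = (-0.2357, 0.9428, 0.2357).

Q = [[0.6667, -0.2357], [0.3333, 0.9428], [-0.6667, 0.2357]], R = [[3.0000, 3.3333], [0.0000, 0.9428]]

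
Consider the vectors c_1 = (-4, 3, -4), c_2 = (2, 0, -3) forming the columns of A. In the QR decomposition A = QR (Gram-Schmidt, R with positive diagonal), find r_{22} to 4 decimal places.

e_1 = c_1/‖c_1‖ = (-4, 3, -4)/6.4031 = (-0.6247, 0.4685, -0.6247).
r_{12} = e_1·c_2 = 0.6247.
u_2 = c_2 − 0.6247·e_1 = (2.3902, -0.2927, -2.6098).
r_{22} = ‖u_2‖ = 3.5510.

r_{22} = 3.5510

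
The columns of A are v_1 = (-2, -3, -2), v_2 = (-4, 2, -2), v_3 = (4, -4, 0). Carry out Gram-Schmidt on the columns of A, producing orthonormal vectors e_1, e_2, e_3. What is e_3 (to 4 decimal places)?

e_3 = (0.5185, 0.2074, -0.8296)

v_1 = (-2, -3, -2); ‖v_1‖ = 4.1231, so e_1 = (-0.4851, -0.7276, -0.4851).
e_1·v_2 = (-0.4851)·(-4) + (-0.7276)·2 + (-0.4851)·(-2) = 1.4552.
u_2 = v_2 − 1.4552·e_1 = (-3.2941, 3.0588, -1.2941).
‖u_2‖ = 4.6779, so e_2 = (-0.7042, 0.6539, -0.2766).
e_1·v_3 = (-0.4851)·4 + (-0.7276)·(-4) + (-0.4851)·0 = 0.9701; e_2·v_3 = (-0.7042)·4 + 0.6539·(-4) + (-0.2766)·0 = -5.4324.
u_3 = v_3 − 0.9701·e_1 + 5.4324·e_2 = (0.6452, 0.2581, -1.0323).
‖u_3‖ = 1.2443, so e_3 = (0.5185, 0.2074, -0.8296).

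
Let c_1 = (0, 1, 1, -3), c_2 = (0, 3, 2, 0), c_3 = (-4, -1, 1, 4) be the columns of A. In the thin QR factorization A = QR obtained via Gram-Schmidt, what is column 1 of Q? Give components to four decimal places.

c_1 = (0, 1, 1, -3); ‖c_1‖ = 3.3166, so q_1 = (0.0000, 0.3015, 0.3015, -0.9045).

q_1 = (0.0000, 0.3015, 0.3015, -0.9045)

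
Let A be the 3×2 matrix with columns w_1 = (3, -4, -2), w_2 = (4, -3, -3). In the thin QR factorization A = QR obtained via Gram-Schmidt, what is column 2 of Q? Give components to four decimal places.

e_1 = w_1/‖w_1‖ = (3, -4, -2)/5.3852 = (0.5571, -0.7428, -0.3714).
r_{12} = e_1·w_2 = 5.5709.
u_2 = w_2 − 5.5709·e_1 = (0.8966, 1.1379, -0.9310).
‖u_2‖ = 1.7221, so e_2 = (0.5206, 0.6608, -0.5406).

e_2 = (0.5206, 0.6608, -0.5406)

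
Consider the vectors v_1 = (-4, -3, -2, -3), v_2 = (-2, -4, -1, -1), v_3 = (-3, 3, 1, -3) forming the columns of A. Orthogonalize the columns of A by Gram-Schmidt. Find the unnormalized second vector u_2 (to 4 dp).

u_2 = (0.6316, -2.0263, 0.3158, 0.9737)

e_1 = v_1/‖v_1‖ = (-4, -3, -2, -3)/6.1644 = (-0.6489, -0.4867, -0.3244, -0.4867).
r_{12} = e_1·v_2 = 4.0555.
u_2 = v_2 − 4.0555·e_1 = (0.6316, -2.0263, 0.3158, 0.9737).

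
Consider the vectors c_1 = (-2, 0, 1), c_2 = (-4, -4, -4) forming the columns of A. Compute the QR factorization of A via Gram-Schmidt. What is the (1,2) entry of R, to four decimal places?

r_{12} = 1.7889

c_1 = (-2, 0, 1); ‖c_1‖ = 2.2361, so e_1 = (-0.8944, 0.0000, 0.4472).
r_{12} = e_1·c_2 = 1.7889.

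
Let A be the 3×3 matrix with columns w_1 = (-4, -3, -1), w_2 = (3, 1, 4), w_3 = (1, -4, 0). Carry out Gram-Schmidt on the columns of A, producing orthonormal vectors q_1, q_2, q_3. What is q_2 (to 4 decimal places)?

q_2 = (0.0221, -0.3425, 0.9392)

q_1 = w_1/‖w_1‖ = (-4, -3, -1)/5.0990 = (-0.7845, -0.5883, -0.1961).
r_{12} = q_1·w_2 = -3.7262.
u_2 = w_2 + 3.7262·q_1 = (0.0769, -1.1923, 3.2692).
‖u_2‖ = 3.4807, so q_2 = (0.0221, -0.3425, 0.9392).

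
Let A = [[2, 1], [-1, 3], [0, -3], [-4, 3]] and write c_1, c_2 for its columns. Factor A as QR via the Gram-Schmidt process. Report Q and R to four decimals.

c_1 = (2, -1, 0, -4); ‖c_1‖ = 4.5826, so e_1 = (0.4364, -0.2182, 0.0000, -0.8729).
e_1·c_2 = 0.4364·1 + (-0.2182)·3 + 0.0000·(-3) + (-0.8729)·3 = -2.8368.
u_2 = c_2 + 2.8368·e_1 = (2.2381, 2.3810, -3.0000, 0.5238).
‖u_2‖ = 4.4668, so e_2 = (0.5011, 0.5330, -0.6716, 0.1173).

Q = [[0.4364, 0.5011], [-0.2182, 0.5330], [0.0000, -0.6716], [-0.8729, 0.1173]], R = [[4.5826, -2.8368], [0.0000, 4.4668]]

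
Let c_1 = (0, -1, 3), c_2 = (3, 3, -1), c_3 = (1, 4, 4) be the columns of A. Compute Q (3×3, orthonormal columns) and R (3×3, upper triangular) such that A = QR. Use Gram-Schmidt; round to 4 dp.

Q = [[0.0000, 0.7645, -0.6447], [-0.3162, 0.6116, 0.7252], [0.9487, 0.2039, 0.2417]], R = [[3.1623, -1.8974, 2.5298], [0.0000, 3.9243, 4.0262], [0.0000, 0.0000, 3.2233]]

c_1 = (0, -1, 3); ‖c_1‖ = 3.1623, so e_1 = (0.0000, -0.3162, 0.9487).
e_1·c_2 = 0.0000·3 + (-0.3162)·3 + 0.9487·(-1) = -1.8974.
u_2 = c_2 + 1.8974·e_1 = (3.0000, 2.4000, 0.8000).
‖u_2‖ = 3.9243, so e_2 = (0.7645, 0.6116, 0.2039).
e_1·c_3 = 0.0000·1 + (-0.3162)·4 + 0.9487·4 = 2.5298; e_2·c_3 = 0.7645·1 + 0.6116·4 + 0.2039·4 = 4.0262.
u_3 = c_3 − 2.5298·e_1 − 4.0262·e_2 = (-2.0779, 2.3377, 0.7792).
‖u_3‖ = 3.2233, so e_3 = (-0.6447, 0.7252, 0.2417).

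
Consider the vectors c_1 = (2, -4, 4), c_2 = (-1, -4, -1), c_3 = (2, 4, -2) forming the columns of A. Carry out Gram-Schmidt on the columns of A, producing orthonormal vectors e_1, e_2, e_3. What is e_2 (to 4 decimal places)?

c_1 = (2, -4, 4); ‖c_1‖ = 6.0000, so e_1 = (0.3333, -0.6667, 0.6667).
e_1·c_2 = 0.3333·(-1) + (-0.6667)·(-4) + 0.6667·(-1) = 1.6667.
u_2 = c_2 − 1.6667·e_1 = (-1.5556, -2.8889, -2.1111).
‖u_2‖ = 3.9016, so e_2 = (-0.3987, -0.7404, -0.5411).

e_2 = (-0.3987, -0.7404, -0.5411)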